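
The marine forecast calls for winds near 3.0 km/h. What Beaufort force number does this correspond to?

3.0 km/h = 0.8 m/s, which is Beaufort 1 (light air, 0.3–1.5 m/s).

Beaufort force 1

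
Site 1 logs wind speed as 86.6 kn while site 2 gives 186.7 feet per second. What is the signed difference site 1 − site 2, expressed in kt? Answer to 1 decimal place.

site 2: 186.7 ft/s = 110.617 kt.
Difference: 86.600 − 110.617 = -24.0 kt.

-24.0 kt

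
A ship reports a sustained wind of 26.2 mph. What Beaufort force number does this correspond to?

26.2 mph = 11.7 m/s, which is Beaufort 6 (strong breeze, 10.8–13.8 m/s).

Beaufort force 6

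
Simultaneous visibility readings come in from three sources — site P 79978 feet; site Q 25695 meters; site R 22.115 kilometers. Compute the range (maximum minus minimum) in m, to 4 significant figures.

3580 m

site P: 79978 ft = 24377.29 m.
site R: 22.115 km = 22115.00 m.
Spread: 25695.00 − 22115.00 = 3580 m.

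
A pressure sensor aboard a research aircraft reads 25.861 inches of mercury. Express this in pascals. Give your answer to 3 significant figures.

1 inHg = 3386.39 Pa, so 25.861 × 3386.39 = 87600 Pa.

87600 Pa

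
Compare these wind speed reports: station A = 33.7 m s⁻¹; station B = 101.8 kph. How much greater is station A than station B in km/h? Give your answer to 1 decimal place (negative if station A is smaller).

19.5 km/h

station A: 33.7 m/s = 121.320 km/h.
Difference: 121.320 − 101.800 = 19.5 km/h.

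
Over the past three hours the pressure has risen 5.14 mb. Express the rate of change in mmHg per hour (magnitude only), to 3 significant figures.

5.14 mb / 3 h × 0.750062 mmHg/mb = 1.29 mmHg/h.

1.29 mmHg per hour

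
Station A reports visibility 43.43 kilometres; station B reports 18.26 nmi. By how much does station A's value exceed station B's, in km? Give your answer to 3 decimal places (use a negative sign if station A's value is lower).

9.612 km

station B: 18.26 nmi = 33.81752 km.
Difference: 43.43000 − 33.81752 = 9.612 km.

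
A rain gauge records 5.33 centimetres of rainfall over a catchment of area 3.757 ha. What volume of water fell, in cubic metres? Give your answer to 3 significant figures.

2000 cubic metres

Depth: 5.33 cm × 10 = 53.3 mm.
Area: 3.757 ha = 37570 m².
1 mm over 1 m² is 1 L, so volume = 53.3 × 37570 = 2002481 L = 2000 m³.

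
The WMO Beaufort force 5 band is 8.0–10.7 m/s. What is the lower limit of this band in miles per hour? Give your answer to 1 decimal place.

17.9 mph

8.0–10.7 m/s × 2.237 = 17.9–23.9 mph.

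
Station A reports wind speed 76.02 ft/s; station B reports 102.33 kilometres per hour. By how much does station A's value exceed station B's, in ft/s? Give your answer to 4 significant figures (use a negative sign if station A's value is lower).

station B: 102.33 km/h = 93.2579 ft/s.
Difference: 76.0200 − 93.2579 = -17.24 ft/s.

-17.24 ft/s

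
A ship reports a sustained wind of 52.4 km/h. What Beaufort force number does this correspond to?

52.4 km/h = 14.6 m/s, which is Beaufort 7 (near gale, 13.9–17.1 m/s).

Beaufort force 7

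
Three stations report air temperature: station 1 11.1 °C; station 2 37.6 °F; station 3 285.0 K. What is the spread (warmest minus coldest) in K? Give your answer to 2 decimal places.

station 2: 37.6 °F = 3.111 °C.
station 3: 285.0 K = 11.850 °C.
Spread: 11.850 − 3.111 = 8.739 °C.

8.74 K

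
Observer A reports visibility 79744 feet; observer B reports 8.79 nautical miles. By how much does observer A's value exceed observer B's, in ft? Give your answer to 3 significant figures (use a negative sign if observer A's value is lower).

26300 ft

observer B: 8.79 nmi = 53409.06 ft.
Difference: 79744.00 − 53409.06 = 26300 ft.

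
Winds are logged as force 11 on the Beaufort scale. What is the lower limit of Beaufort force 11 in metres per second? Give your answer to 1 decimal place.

28.5 m/s

Beaufort 11 (violent storm) spans 28.5–32.6 m/s.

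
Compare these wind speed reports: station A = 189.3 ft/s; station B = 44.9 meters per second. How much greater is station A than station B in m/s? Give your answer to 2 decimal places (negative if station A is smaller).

12.80 m/s

station A: 189.3 ft/s = 57.6986 m/s.
Difference: 57.6986 − 44.9000 = 12.80 m/s.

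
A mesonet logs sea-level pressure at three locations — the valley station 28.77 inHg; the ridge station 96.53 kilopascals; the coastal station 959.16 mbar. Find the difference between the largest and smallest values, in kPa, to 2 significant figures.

1.5 kPa

the valley station: 28.77 inHg = 97.426 kPa.
the coastal station: 959.16 mb = 95.916 kPa.
Spread: 97.426 − 95.916 = 1.5 kPa.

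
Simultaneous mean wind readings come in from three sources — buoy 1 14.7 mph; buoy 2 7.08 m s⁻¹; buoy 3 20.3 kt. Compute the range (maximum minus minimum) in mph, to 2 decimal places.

buoy 2: 7.08 m/s = 15.8375 mph.
buoy 3: 20.3 kt = 23.3608 mph.
Spread: 23.3608 − 14.7000 = 8.66 mph.

8.66 mph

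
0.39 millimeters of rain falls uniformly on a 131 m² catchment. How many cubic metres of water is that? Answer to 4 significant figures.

0.05109 cubic metres

1 mm over 1 m² is 1 L, so volume = 0.39 × 131 = 51.09 L = 0.05109 m³.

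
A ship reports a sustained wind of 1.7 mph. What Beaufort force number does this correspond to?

1.7 mph = 0.8 m/s, which is Beaufort 1 (light air, 0.3–1.5 m/s).

Beaufort force 1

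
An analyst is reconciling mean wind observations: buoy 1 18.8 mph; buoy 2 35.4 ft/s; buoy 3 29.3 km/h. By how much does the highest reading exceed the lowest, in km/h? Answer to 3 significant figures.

buoy 1: 18.8 mph = 30.2557 km/h.
buoy 2: 35.4 ft/s = 38.8437 km/h.
Spread: 38.8437 − 29.3000 = 9.54 km/h.

9.54 km/h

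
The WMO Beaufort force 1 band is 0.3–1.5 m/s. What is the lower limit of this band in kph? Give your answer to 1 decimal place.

1.1 km/h

0.3–1.5 m/s × 3.6 = 1.1–5.4 km/h.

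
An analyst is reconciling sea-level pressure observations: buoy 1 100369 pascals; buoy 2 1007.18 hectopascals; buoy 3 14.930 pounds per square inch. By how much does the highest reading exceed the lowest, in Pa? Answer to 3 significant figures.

2570 Pa

buoy 2: 1007.18 hPa = 100718.00 Pa.
buoy 3: 14.930 psi = 102938.73 Pa.
Spread: 102938.73 − 100369.00 = 2570 Pa.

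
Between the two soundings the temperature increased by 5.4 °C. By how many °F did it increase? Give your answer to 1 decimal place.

9.7 °F

A change of 1 °C equals a change of 1.8 °F: Δ°F = 5.4 × 1.8 = 9.7 °F.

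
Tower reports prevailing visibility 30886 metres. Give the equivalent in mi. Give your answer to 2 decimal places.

1 m = 0.000621371 SM, so 30886 × 0.000621371 = 19.19 SM.

19.19 SM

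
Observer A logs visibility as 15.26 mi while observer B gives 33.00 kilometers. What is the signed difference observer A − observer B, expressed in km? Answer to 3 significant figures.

-8.44 km

observer A: 15.26 SM = 24.5586 km.
Difference: 24.5586 − 33.0000 = -8.44 km.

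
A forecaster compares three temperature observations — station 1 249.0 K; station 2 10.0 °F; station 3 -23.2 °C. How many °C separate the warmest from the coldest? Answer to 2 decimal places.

station 1: 249.0 K = -24.150 °C.
station 2: 10.0 °F = -12.222 °C.
Spread: (-12.222) − (-24.150) = 11.928 °C.

11.93 °C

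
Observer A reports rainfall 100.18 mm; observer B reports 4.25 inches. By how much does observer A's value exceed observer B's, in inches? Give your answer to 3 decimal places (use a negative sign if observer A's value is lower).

observer A: 100.18 mm = 3.94409 in.
Difference: 3.94409 − 4.25000 = -0.306 in.

-0.306 in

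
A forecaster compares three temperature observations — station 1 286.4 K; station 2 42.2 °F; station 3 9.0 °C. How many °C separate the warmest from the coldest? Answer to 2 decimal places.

station 1: 286.4 K = 13.250 °C.
station 2: 42.2 °F = 5.667 °C.
Spread: 13.250 − 5.667 = 7.583 °C.

7.58 °C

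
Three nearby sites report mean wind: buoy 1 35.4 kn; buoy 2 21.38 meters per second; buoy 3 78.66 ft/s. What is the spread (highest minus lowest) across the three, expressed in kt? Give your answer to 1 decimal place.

11.2 kt

buoy 2: 21.38 m/s = 41.559 kt.
buoy 3: 78.66 ft/s = 46.605 kt.
Spread: 46.605 − 35.400 = 11.2 kt.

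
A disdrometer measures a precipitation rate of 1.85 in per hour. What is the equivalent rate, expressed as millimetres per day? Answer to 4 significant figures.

1.85 in/hour × 25.4 mm/in × 24 hour/day = 1128 mm/day.

1128 mm/day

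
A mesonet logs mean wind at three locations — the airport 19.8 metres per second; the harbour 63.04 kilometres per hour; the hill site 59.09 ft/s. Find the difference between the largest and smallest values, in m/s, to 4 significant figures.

2.289 m/s

the harbour: 63.04 km/h = 17.51111 m/s.
the hill site: 59.09 ft/s = 18.01063 m/s.
Spread: 19.80000 − 17.51111 = 2.289 m/s.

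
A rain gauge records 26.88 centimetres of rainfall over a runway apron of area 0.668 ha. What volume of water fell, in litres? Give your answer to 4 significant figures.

Depth: 26.88 cm × 10 = 268.8 mm.
Area: 0.668 ha = 6680 m².
1 mm over 1 m² is 1 L, so volume = 268.8 × 6680 = 1795584 L ≈ 1796000 L.

1796000 litres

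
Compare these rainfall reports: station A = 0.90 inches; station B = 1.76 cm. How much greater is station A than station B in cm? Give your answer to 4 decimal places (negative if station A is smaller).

station A: 0.90 in = 2.286000 cm.
Difference: 2.286000 − 1.760000 = 0.5260 cm.

0.5260 cm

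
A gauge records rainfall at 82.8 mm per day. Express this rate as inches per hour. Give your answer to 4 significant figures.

82.8 mm/day × 0.0393701 in/mm × 0.0416667 day/hour = 0.1358 in/hour.

0.1358 in/hour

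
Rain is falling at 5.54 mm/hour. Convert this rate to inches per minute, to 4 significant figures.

5.54 mm/hour × 0.0393701 in/mm × 0.0166667 hour/minute = 0.003635 in/minute.

0.003635 in/minute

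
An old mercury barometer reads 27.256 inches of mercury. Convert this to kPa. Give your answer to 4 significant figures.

92.30 kPa

1 inHg = 3.38639 kPa, so 27.256 × 3.38639 = 92.30 kPa.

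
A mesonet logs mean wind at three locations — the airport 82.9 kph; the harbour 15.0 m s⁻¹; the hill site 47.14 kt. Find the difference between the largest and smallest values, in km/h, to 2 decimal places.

33.30 km/h

the harbour: 15.0 m/s = 54.0000 km/h.
the hill site: 47.14 kt = 87.3033 km/h.
Spread: 87.3033 − 54.0000 = 33.30 km/h.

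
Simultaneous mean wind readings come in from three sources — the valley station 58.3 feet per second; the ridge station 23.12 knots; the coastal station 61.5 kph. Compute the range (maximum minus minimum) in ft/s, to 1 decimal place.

the ridge station: 23.12 kt = 39.022 ft/s.
the coastal station: 61.5 km/h = 56.048 ft/s.
Spread: 58.300 − 39.022 = 19.3 ft/s.

19.3 ft/s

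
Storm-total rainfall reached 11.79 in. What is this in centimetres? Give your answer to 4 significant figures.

1 in = 2.54 cm, so 11.79 × 2.54 = 29.95 cm.

29.95 cm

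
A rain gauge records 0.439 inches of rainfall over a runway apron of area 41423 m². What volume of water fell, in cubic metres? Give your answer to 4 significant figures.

Depth: 0.439 in × 25.4 = 11.1506 mm.
1 mm over 1 m² is 1 L, so volume = 11.1506 × 41423 = 461891.3 L = 461.9 m³.

461.9 cubic metres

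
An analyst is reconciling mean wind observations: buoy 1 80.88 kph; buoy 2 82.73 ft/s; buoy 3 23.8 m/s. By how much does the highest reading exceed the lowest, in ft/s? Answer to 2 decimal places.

buoy 1: 80.88 km/h = 73.7095 ft/s.
buoy 3: 23.8 m/s = 78.0840 ft/s.
Spread: 82.7300 − 73.7095 = 9.02 ft/s.

9.02 ft/s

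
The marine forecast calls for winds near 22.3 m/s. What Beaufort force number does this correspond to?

22.3 m/s lies in the Beaufort 9 band (strong gale, 20.8–24.4 m/s).

Beaufort force 9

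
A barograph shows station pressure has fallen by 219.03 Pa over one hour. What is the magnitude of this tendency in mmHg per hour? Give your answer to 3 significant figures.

1.64 mmHg per hour

219.03 Pa / 1 h × 0.00750062 mmHg/Pa = 1.64 mmHg/h.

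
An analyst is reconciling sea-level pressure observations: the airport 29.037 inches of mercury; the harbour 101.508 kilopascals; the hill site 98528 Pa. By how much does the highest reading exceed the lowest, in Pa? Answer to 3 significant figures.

3180 Pa

the airport: 29.037 inHg = 98330.58 Pa.
the harbour: 101.508 kPa = 101508.00 Pa.
Spread: 101508.00 − 98330.58 = 3180 Pa.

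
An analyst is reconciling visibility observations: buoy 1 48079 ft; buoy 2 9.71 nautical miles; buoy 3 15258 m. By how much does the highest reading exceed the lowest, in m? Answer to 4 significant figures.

buoy 1: 48079 ft = 14654.48 m.
buoy 2: 9.71 nmi = 17982.92 m.
Spread: 17982.92 − 14654.48 = 3328 m.

3328 m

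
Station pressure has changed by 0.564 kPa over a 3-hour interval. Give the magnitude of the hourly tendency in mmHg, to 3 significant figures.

0.564 kPa / 3 h × 7.50062 mmHg/kPa = 1.41 mmHg/h.

1.41 mmHg per hour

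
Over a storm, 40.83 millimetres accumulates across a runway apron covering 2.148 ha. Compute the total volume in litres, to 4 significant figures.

877000 litres

Area: 2.148 ha = 21480 m².
1 mm over 1 m² is 1 L, so volume = 40.83 × 21480 = 877028.4 L ≈ 877000 L.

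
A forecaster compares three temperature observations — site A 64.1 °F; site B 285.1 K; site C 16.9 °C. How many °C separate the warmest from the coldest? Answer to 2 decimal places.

5.88 °C

site A: 64.1 °F = 17.833 °C.
site B: 285.1 K = 11.950 °C.
Spread: 17.833 − 11.950 = 5.883 °C.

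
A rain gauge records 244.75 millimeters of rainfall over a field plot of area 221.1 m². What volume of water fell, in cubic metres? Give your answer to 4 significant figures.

1 mm over 1 m² is 1 L, so volume = 244.75 × 221.1 = 54114.225 L = 54.11 m³.

54.11 cubic metres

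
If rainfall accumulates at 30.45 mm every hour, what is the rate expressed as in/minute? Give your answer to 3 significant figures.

30.45 mm/hour × 0.0393701 in/mm × 0.0166667 hour/minute = 0.0200 in/minute.

0.0200 in/minute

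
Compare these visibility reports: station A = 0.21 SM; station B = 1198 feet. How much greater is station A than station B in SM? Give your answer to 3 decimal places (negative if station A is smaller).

station B: 1198 ft = 0.22689 SM.
Difference: 0.21000 − 0.22689 = -0.017 SM.

-0.017 SM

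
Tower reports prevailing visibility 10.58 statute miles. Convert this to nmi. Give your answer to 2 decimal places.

9.19 nmi

1 SM = 0.868976 nmi, so 10.58 × 0.868976 = 9.19 nmi.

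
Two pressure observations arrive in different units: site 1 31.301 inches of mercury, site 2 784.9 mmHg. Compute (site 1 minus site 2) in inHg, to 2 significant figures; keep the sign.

0.40 inHg

site 2: 784.9 mmHg = 30.9016 inHg.
Difference: 31.3010 − 30.9016 = 0.40 inHg.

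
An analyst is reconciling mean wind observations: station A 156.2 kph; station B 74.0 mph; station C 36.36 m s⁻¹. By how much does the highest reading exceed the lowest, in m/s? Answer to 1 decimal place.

station A: 156.2 km/h = 43.389 m/s.
station B: 74.0 mph = 33.081 m/s.
Spread: 43.389 − 33.081 = 10.3 m/s.

10.3 m/s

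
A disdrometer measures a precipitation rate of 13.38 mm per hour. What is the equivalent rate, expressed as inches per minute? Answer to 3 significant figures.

0.00878 in/minute

13.38 mm/hour × 0.0393701 in/mm × 0.0166667 hour/minute = 0.00878 in/minute.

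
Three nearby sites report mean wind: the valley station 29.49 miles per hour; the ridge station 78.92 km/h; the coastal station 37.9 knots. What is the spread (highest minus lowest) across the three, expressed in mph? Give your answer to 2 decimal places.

19.55 mph

the ridge station: 78.92 km/h = 49.0386 mph.
the coastal station: 37.9 kt = 43.6145 mph.
Spread: 49.0386 − 29.4900 = 19.55 mph.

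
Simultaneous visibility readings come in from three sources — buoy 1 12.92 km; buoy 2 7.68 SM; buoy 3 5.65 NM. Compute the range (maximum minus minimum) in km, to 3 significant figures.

2.46 km

buoy 2: 7.68 SM = 12.3598 km.
buoy 3: 5.65 nmi = 10.4638 km.
Spread: 12.9200 − 10.4638 = 2.46 km.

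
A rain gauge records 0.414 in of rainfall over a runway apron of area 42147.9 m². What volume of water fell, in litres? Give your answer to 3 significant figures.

443000 litres

Depth: 0.414 in × 25.4 = 10.5156 mm.
1 mm over 1 m² is 1 L, so volume = 10.5156 × 42147.9 = 443210.46 L ≈ 443000 L.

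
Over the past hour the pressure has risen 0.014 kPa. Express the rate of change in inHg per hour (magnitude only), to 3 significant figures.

0.014 kPa / 1 h × 0.2953 inHg/kPa = 0.00413 inHg/h.

0.00413 inHg per hour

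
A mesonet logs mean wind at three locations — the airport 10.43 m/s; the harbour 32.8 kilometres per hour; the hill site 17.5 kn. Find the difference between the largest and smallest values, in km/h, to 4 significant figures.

the airport: 10.43 m/s = 37.54800 km/h.
the hill site: 17.5 kt = 32.41000 km/h.
Spread: 37.54800 − 32.41000 = 5.138 km/h.

5.138 km/h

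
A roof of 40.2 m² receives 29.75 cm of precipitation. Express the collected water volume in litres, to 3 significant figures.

12000 litres

Depth: 29.75 cm × 10 = 297.5 mm.
1 mm over 1 m² is 1 L, so volume = 297.5 × 40.2 = 11959.5 L ≈ 12000 L.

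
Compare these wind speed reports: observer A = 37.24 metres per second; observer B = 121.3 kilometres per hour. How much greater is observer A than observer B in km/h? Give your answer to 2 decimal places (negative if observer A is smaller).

12.76 km/h

observer A: 37.24 m/s = 134.0640 km/h.
Difference: 134.0640 − 121.3000 = 12.76 km/h.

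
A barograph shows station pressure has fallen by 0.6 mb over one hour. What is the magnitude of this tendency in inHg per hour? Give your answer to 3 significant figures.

0.6 mb / 1 h × 0.02953 inHg/mb = 0.0177 inHg/h.

0.0177 inHg per hour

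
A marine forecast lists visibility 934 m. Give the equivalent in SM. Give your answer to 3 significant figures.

1 m = 0.000621371 SM, so 934 × 0.000621371 = 0.580 SM.

0.580 SM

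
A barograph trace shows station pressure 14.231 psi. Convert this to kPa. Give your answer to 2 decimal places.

98.12 kPa

1 psi = 6.89476 kPa, so 14.231 × 6.89476 = 98.12 kPa.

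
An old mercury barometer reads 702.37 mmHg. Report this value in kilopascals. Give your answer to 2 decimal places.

1 mmHg = 0.133322 kPa, so 702.37 × 0.133322 = 93.64 kPa.

93.64 kPa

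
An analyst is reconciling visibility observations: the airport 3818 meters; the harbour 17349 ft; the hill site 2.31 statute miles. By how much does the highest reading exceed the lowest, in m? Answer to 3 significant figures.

1570 m

the harbour: 17349 ft = 5287.98 m.
the hill site: 2.31 SM = 3717.58 m.
Spread: 5287.98 − 3717.58 = 1570 m.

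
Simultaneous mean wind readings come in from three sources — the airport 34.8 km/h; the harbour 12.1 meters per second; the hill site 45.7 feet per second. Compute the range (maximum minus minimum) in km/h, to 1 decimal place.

15.3 km/h

the harbour: 12.1 m/s = 43.560 km/h.
the hill site: 45.7 ft/s = 50.146 km/h.
Spread: 50.146 − 34.800 = 15.3 km/h.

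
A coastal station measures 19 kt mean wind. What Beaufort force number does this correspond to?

19 kt lies in the Beaufort 5 band (fresh breeze, 17–21 kt).

Beaufort force 5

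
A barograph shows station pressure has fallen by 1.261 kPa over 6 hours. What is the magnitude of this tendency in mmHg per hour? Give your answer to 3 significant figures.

1.261 kPa / 6 h × 7.50062 mmHg/kPa = 1.58 mmHg/h.

1.58 mmHg per hour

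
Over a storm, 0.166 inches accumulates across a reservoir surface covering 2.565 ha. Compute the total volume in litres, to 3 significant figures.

Depth: 0.166 in × 25.4 = 4.2164 mm.
Area: 2.565 ha = 25650 m².
1 mm over 1 m² is 1 L, so volume = 4.2164 × 25650 = 108150.66 L ≈ 108000 L.

108000 litres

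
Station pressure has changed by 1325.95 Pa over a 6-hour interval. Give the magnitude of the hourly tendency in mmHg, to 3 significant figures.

1.66 mmHg per hour

1325.95 Pa / 6 h × 0.00750062 mmHg/Pa = 1.66 mmHg/h.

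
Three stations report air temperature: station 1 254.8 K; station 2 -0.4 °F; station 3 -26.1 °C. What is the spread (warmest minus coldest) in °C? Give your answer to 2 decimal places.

8.10 °C

station 1: 254.8 K = -18.350 °C.
station 2: -0.4 °F = -18.000 °C.
Spread: (-18.000) − (-26.100) = 8.100 °C.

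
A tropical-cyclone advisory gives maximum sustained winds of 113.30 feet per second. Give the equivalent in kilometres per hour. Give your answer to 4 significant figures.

1 ft/s = 1.09728 km/h, so 113.30 × 1.09728 = 124.3 km/h.

124.3 km/h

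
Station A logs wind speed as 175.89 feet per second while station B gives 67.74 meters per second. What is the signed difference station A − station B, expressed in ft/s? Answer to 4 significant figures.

-46.35 ft/s

station B: 67.74 m/s = 222.2441 ft/s.
Difference: 175.8900 − 222.2441 = -46.35 ft/s.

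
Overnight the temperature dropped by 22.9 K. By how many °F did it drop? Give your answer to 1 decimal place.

41.2 °F

For a temperature change the 32° offset cancels: Δ°F = 22.9 × 1.8 = 41.2 °F.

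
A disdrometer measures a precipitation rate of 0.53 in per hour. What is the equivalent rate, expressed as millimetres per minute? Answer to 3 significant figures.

0.224 mm/minute

0.53 in/hour × 25.4 mm/in × 0.0166667 hour/minute = 0.224 mm/minute.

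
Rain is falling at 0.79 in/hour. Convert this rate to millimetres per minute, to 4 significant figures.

0.79 in/hour × 25.4 mm/in × 0.0166667 hour/minute = 0.3344 mm/minute.

0.3344 mm/minute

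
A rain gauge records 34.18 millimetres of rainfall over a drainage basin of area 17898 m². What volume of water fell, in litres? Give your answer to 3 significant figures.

612000 litres

1 mm over 1 m² is 1 L, so volume = 34.18 × 17898 = 611753.64 L ≈ 612000 L.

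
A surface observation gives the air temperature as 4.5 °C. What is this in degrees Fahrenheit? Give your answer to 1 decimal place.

40.1 °F

°F = °C × 9/5 + 32 = 4.5 × 1.8 + 32 = 40.1 °F.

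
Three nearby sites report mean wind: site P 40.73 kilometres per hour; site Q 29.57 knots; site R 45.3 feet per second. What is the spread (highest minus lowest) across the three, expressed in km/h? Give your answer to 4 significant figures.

site Q: 29.57 kt = 54.7636 km/h.
site R: 45.3 ft/s = 49.7068 km/h.
Spread: 54.7636 − 40.7300 = 14.03 km/h.

14.03 km/h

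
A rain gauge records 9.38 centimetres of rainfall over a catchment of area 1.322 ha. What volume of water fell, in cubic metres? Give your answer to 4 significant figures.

1240 cubic metres

Depth: 9.38 cm × 10 = 93.8 mm.
Area: 1.322 ha = 13220 m².
1 mm over 1 m² is 1 L, so volume = 93.8 × 13220 = 1240036 L = 1240 m³.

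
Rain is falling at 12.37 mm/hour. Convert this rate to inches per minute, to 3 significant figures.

0.00812 in/minute

12.37 mm/hour × 0.0393701 in/mm × 0.0166667 hour/minute = 0.00812 in/minute.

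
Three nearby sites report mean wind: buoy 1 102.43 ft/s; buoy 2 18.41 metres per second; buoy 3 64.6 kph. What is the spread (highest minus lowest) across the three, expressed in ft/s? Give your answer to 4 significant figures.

buoy 2: 18.41 m/s = 60.4003 ft/s.
buoy 3: 64.6 km/h = 58.8728 ft/s.
Spread: 102.4300 − 58.8728 = 43.56 ft/s.

43.56 ft/s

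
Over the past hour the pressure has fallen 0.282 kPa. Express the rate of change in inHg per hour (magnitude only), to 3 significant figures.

0.282 kPa / 1 h × 0.2953 inHg/kPa = 0.0833 inHg/h.

0.0833 inHg per hour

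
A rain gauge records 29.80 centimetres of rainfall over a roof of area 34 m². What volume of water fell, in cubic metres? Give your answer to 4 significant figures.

10.13 cubic metres

Depth: 29.80 cm × 10 = 298 mm.
1 mm over 1 m² is 1 L, so volume = 298 × 34 = 10132 L = 10.13 m³.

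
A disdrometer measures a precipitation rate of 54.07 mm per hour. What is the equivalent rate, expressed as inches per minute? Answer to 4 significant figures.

0.03548 in/minute

54.07 mm/hour × 0.0393701 in/mm × 0.0166667 hour/minute = 0.03548 in/minute.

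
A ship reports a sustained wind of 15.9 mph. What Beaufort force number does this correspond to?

Beaufort force 4

15.9 mph = 7.1 m/s, which is Beaufort 4 (moderate breeze, 5.5–7.9 m/s).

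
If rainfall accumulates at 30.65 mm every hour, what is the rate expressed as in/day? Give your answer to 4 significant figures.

30.65 mm/hour × 0.0393701 in/mm × 24 hour/day = 28.96 in/day.

28.96 in/day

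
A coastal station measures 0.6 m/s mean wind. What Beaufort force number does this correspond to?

Beaufort force 1

0.6 m/s lies in the Beaufort 1 band (light air, 0.3–1.5 m/s).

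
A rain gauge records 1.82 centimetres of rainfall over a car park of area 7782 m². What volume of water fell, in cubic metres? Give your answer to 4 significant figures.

141.6 cubic metres

Depth: 1.82 cm × 10 = 18.2 mm.
1 mm over 1 m² is 1 L, so volume = 18.2 × 7782 = 141632.4 L = 141.6 m³.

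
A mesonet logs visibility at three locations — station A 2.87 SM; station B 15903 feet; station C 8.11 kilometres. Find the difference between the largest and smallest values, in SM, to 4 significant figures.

station B: 15903 ft = 3.01193 SM.
station C: 8.11 km = 5.03932 SM.
Spread: 5.03932 − 2.87000 = 2.169 SM.

2.169 SM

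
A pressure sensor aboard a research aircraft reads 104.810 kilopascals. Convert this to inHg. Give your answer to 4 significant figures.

30.95 inHg

1 kPa = 0.2953 inHg, so 104.810 × 0.2953 = 30.95 inHg.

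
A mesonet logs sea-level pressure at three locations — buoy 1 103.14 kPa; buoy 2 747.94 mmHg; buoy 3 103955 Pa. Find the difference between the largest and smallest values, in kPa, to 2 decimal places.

buoy 2: 747.94 mmHg = 99.7171 kPa.
buoy 3: 103955 Pa = 103.9550 kPa.
Spread: 103.9550 − 99.7171 = 4.24 kPa.

4.24 kPa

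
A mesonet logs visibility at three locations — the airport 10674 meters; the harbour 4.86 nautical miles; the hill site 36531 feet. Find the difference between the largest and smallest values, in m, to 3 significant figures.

2130 m

the harbour: 4.86 nmi = 9000.72 m.
the hill site: 36531 ft = 11134.65 m.
Spread: 11134.65 − 9000.72 = 2130 m.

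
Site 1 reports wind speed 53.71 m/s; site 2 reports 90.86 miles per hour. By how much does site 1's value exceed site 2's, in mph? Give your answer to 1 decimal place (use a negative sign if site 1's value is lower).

site 1: 53.71 m/s = 120.146 mph.
Difference: 120.146 − 90.860 = 29.3 mph.

29.3 mph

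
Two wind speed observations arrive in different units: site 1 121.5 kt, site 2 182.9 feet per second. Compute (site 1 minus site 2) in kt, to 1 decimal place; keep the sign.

13.1 kt

site 2: 182.9 ft/s = 108.365 kt.
Difference: 121.500 − 108.365 = 13.1 kt.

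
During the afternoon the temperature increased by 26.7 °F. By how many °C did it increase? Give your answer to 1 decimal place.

14.8 °C

Converting a difference, only the 9/5 scale factor applies: Δ°C = 26.7 × 0.5556 = 14.8 °C.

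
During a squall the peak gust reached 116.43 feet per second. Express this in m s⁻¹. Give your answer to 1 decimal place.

35.5 m/s

1 ft/s = 0.3048 m/s, so 116.43 × 0.3048 = 35.5 m/s.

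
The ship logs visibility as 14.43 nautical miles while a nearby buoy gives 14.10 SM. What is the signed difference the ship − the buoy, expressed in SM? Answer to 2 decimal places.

the ship: 14.43 nmi = 16.6057 SM.
Difference: 16.6057 − 14.1000 = 2.51 SM.

2.51 SM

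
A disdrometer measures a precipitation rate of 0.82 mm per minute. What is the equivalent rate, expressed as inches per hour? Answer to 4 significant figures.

0.82 mm/minute × 0.0393701 in/mm × 60 minute/hour = 1.937 in/hour.

1.937 in/hour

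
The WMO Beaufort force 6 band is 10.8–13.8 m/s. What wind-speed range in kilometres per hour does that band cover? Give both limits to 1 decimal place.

38.9 to 49.7 km/h

10.8–13.8 m/s × 3.6 = 38.9–49.7 km/h.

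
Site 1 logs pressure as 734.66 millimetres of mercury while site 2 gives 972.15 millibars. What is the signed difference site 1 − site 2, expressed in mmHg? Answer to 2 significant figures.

5.5 mmHg

site 2: 972.15 mb = 729.172 mmHg.
Difference: 734.660 − 729.172 = 5.5 mmHg.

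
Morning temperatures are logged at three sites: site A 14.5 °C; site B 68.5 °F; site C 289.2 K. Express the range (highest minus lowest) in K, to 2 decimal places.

5.78 K

site B: 68.5 °F = 20.278 °C.
site C: 289.2 K = 16.050 °C.
Spread: 20.278 − 14.500 = 5.778 °C.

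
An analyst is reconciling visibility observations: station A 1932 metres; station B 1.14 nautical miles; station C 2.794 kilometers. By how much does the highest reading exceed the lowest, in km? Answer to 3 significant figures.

station A: 1932 m = 1.93200 km.
station B: 1.14 nmi = 2.11128 km.
Spread: 2.79400 − 1.93200 = 0.862 km.

0.862 km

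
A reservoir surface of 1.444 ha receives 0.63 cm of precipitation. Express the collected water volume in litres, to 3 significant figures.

91000 litres

Depth: 0.63 cm × 10 = 6.3 mm.
Area: 1.444 ha = 14440 m².
1 mm over 1 m² is 1 L, so volume = 6.3 × 14440 = 90972 L ≈ 91000 L.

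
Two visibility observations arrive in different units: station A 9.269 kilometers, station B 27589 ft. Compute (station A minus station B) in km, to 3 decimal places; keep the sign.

0.860 km

station B: 27589 ft = 8.40913 km.
Difference: 9.26900 − 8.40913 = 0.860 km.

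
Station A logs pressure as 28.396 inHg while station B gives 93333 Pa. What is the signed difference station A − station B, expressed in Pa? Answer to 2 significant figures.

station A: 28.396 inHg = 96159.90 Pa.
Difference: 96159.90 − 93333.00 = 2800 Pa.

2800 Pa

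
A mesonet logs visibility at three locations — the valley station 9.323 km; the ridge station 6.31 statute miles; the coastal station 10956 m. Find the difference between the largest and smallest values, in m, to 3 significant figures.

1630 m

the valley station: 9.323 km = 9323.00 m.
the ridge station: 6.31 SM = 10154.96 m.
Spread: 10956.00 − 9323.00 = 1630 m.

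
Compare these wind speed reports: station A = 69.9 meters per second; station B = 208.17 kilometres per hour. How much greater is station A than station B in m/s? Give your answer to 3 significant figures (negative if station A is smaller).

station B: 208.17 km/h = 57.825 m/s.
Difference: 69.900 − 57.825 = 12.1 m/s.

12.1 m/s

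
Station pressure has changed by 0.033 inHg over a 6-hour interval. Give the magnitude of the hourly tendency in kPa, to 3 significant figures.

0.033 inHg / 6 h × 3.38639 kPa/inHg = 0.0186 kPa/h.

0.0186 kPa per hour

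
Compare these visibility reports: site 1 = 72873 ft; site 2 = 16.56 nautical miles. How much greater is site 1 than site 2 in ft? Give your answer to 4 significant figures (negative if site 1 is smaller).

-27750 ft

site 2: 16.56 nmi = 100620.47 ft.
Difference: 72873.00 − 100620.47 = -27750 ft.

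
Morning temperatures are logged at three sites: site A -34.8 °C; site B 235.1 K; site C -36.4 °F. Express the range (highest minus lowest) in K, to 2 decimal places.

3.25 K

site B: 235.1 K = -38.050 °C.
site C: -36.4 °F = -38.000 °C.
Spread: (-34.800) − (-38.050) = 3.250 °C.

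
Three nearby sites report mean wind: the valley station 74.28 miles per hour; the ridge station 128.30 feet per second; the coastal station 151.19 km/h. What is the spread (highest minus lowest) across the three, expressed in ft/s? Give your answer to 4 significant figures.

the valley station: 74.28 mph = 108.9440 ft/s.
the coastal station: 151.19 km/h = 137.7862 ft/s.
Spread: 137.7862 − 108.9440 = 28.84 ft/s.

28.84 ft/s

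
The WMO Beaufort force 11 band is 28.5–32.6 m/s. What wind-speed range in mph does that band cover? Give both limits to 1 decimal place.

28.5–32.6 m/s × 2.237 = 63.8–72.9 mph.

63.8 to 72.9 mph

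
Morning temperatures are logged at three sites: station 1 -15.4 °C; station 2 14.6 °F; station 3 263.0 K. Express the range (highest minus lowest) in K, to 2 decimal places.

5.73 K

station 2: 14.6 °F = -9.667 °C.
station 3: 263.0 K = -10.150 °C.
Spread: (-9.667) − (-15.400) = 5.733 °C.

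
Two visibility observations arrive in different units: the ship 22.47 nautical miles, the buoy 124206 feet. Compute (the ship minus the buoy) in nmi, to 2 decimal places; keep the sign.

the buoy: 124206 ft = 20.4417 nmi.
Difference: 22.4700 − 20.4417 = 2.03 nmi.

2.03 nmi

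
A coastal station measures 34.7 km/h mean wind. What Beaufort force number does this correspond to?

Beaufort force 5

34.7 km/h = 9.6 m/s, which is Beaufort 5 (fresh breeze, 8.0–10.7 m/s).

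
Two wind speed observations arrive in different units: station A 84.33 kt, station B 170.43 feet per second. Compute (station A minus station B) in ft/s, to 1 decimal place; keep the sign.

-28.1 ft/s

station A: 84.33 kt = 142.333 ft/s.
Difference: 142.333 − 170.430 = -28.1 ft/s.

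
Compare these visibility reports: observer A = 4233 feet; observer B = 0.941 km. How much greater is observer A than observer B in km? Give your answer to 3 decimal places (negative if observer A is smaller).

observer A: 4233 ft = 1.29022 km.
Difference: 1.29022 − 0.94100 = 0.349 km.

0.349 km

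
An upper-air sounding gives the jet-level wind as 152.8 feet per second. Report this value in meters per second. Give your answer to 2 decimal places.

46.57 m/s

1 ft/s = 0.3048 m/s, so 152.8 × 0.3048 = 46.57 m/s.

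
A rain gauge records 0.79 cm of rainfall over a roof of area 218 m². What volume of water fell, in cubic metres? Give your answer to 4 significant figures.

1.722 cubic metres

Depth: 0.79 cm × 10 = 7.9 mm.
1 mm over 1 m² is 1 L, so volume = 7.9 × 218 = 1722.2 L = 1.722 m³.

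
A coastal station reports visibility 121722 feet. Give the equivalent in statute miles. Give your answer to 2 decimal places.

23.05 SM

1 ft = 0.000189394 SM, so 121722 × 0.000189394 = 23.05 SM.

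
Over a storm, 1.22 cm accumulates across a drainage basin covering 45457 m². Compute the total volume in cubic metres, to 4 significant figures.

554.6 cubic metres

Depth: 1.22 cm × 10 = 12.2 mm.
1 mm over 1 m² is 1 L, so volume = 12.2 × 45457 = 554575.4 L = 554.6 m³.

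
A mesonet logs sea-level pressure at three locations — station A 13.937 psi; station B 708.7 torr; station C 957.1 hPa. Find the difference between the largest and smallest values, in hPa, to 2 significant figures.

station A: 13.937 psi = 960.92 hPa.
station B: 708.7 mmHg = 944.86 hPa.
Spread: 960.92 − 944.86 = 16 hPa.

16 hPa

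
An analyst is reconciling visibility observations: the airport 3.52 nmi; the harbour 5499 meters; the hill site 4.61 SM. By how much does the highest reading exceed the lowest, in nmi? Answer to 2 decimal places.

1.04 nmi

the harbour: 5499 m = 2.9692 nmi.
the hill site: 4.61 SM = 4.0060 nmi.
Spread: 4.0060 − 2.9692 = 1.04 nmi.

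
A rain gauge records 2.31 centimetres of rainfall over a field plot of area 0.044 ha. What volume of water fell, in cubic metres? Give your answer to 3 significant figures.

10.2 cubic metres

Depth: 2.31 cm × 10 = 23.1 mm.
Area: 0.044 ha = 440 m².
1 mm over 1 m² is 1 L, so volume = 23.1 × 440 = 10164 L = 10.2 m³.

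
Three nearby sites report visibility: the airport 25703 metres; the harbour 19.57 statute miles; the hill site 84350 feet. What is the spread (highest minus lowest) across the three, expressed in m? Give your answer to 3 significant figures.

the harbour: 19.57 SM = 31494.86 m.
the hill site: 84350 ft = 25709.88 m.
Spread: 31494.86 − 25703.00 = 5790 m.

5790 m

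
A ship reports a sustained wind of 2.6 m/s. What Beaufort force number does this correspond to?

2.6 m/s lies in the Beaufort 2 band (light breeze, 1.6–3.3 m/s).

Beaufort force 2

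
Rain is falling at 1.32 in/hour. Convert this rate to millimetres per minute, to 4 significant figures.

1.32 in/hour × 25.4 mm/in × 0.0166667 hour/minute = 0.5588 mm/minute.

0.5588 mm/minute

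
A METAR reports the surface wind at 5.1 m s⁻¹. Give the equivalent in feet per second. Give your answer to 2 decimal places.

1 m/s = 3.28084 ft/s, so 5.1 × 3.28084 = 16.73 ft/s.

16.73 ft/s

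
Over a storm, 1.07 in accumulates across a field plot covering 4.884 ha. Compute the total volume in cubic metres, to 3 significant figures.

1330 cubic metres

Depth: 1.07 in × 25.4 = 27.178 mm.
Area: 4.884 ha = 48840 m².
1 mm over 1 m² is 1 L, so volume = 27.178 × 48840 = 1327373.5 L = 1330 m³.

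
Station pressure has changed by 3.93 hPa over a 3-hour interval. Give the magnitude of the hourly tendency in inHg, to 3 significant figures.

0.0387 inHg per hour

3.93 hPa / 3 h × 0.02953 inHg/hPa = 0.0387 inHg/h.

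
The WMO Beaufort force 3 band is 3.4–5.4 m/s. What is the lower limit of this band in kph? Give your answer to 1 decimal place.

3.4–5.4 m/s × 3.6 = 12.2–19.4 km/h.

12.2 km/h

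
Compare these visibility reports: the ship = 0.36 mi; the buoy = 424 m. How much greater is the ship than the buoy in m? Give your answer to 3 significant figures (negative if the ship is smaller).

155 m

the ship: 0.36 SM = 579.36 m.
Difference: 579.36 − 424.00 = 155 m.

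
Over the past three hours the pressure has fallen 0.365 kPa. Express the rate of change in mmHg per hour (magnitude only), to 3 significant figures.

0.365 kPa / 3 h × 7.50062 mmHg/kPa = 0.913 mmHg/h.

0.913 mmHg per hour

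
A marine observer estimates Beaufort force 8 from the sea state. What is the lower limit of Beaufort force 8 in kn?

34 kt

Beaufort 8 (gale) spans 34–40 knots.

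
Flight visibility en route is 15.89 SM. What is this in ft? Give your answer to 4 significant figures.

1 SM = 5280 ft, so 15.89 × 5280 = 83900 ft.

83900 ft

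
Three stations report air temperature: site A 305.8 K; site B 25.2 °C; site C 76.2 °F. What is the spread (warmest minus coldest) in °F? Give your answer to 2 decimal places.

site A: 305.8 K = 32.650 °C.
site C: 76.2 °F = 24.556 °C.
Spread: 32.650 − 24.556 = 8.094 °C = 14.57 °F.

14.57 °F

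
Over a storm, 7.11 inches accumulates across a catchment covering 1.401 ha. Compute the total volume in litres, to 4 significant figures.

Depth: 7.11 in × 25.4 = 180.594 mm.
Area: 1.401 ha = 14010 m².
1 mm over 1 m² is 1 L, so volume = 180.594 × 14010 = 2530121.9 L ≈ 2530000 L.

2530000 litres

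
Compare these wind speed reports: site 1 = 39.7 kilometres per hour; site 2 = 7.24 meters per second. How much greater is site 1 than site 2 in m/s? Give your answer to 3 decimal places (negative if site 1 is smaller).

site 1: 39.7 km/h = 11.02778 m/s.
Difference: 11.02778 − 7.24000 = 3.788 m/s.

3.788 m/s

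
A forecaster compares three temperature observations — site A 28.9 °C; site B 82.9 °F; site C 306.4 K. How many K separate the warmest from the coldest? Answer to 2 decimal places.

site B: 82.9 °F = 28.278 °C.
site C: 306.4 K = 33.250 °C.
Spread: 33.250 − 28.278 = 4.972 °C.

4.97 K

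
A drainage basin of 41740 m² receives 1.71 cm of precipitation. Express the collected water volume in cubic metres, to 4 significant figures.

713.8 cubic metres

Depth: 1.71 cm × 10 = 17.1 mm.
1 mm over 1 m² is 1 L, so volume = 17.1 × 41740 = 713754 L = 713.8 m³.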